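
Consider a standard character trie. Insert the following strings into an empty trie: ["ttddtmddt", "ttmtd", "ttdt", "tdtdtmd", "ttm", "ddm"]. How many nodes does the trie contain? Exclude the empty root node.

22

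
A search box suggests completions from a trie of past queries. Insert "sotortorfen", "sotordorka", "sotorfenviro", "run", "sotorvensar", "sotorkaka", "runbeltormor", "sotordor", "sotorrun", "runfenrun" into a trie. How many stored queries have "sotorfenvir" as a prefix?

1

Filter for entries beginning with "sotorfenvir":
Matches: "sotorfenviro"
Count: 1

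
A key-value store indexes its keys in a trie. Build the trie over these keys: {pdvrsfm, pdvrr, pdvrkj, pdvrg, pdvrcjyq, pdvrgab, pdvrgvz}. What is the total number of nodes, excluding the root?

For each word, the new-node count is its length minus the longest prefix already in the trie:
  "pdvrsfm" → 7 new (p, d, v, r, s, f, m)
  "pdvrr" → prefix "pdvr" already present; 1 new (r)
  "pdvrkj" → prefix "pdvr" already present; 2 new (k, j)
  "pdvrg" → prefix "pdvr" already present; 1 new (g)
  "pdvrcjyq" → prefix "pdvr" already present; 4 new (c, j, y, q)
  "pdvrgab" → prefix "pdvrg" already present; 2 new (a, b)
  "pdvrgvz" → prefix "pdvrg" already present; 2 new (v, z)
Total nodes = 7 + 1 + 2 + 1 + 4 + 2 + 2 = 19

19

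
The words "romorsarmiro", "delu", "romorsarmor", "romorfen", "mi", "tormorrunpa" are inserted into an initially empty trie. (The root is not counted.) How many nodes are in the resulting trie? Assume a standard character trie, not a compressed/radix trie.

34

Trace insertions, counting only characters that open a new branch:
  "romorsarmiro" → 12 new (r, o, m, o, r, s, a, r, m, i, r, o)
  "delu" → 4 new (d, e, l, u)
  "romorsarmor" → prefix "romorsarm" already present; 2 new (o, r)
  "romorfen" → prefix "romor" already present; 3 new (f, e, n)
  "mi" → 2 new (m, i)
  "tormorrunpa" → 11 new (t, o, r, m, o, r, r, u, n, p, a)
Total nodes = 12 + 4 + 2 + 3 + 2 + 11 = 34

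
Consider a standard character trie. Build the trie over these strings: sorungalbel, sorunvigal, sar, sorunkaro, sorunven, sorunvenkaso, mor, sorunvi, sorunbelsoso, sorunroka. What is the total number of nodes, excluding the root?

Trace insertions, counting only characters that open a new branch:
  "sorungalbel" → 11 new (s, o, r, u, n, g, a, l, b, e, l)
  "sorunvigal" → prefix "sorun" already present; 5 new (v, i, g, a, l)
  "sar" → prefix "s" already present; 2 new (a, r)
  "sorunkaro" → prefix "sorun" already present; 4 new (k, a, r, o)
  "sorunven" → prefix "sorunv" already present; 2 new (e, n)
  "sorunvenkaso" → prefix "sorunven" already present; 4 new (k, a, s, o)
  "mor" → 3 new (m, o, r)
  "sorunvi" → prefix "sorunvi" already present; 0 new (none)
  "sorunbelsoso" → prefix "sorun" already present; 7 new (b, e, l, s, o, s, o)
  "sorunroka" → prefix "sorun" already present; 4 new (r, o, k, a)
Total nodes = 11 + 5 + 2 + 4 + 2 + 4 + 3 + 0 + 7 + 4 = 42

42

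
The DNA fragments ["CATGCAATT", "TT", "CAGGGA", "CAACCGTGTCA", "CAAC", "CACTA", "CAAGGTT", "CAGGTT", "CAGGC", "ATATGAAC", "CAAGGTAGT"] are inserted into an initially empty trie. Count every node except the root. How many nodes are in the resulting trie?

Trace insertions, counting only characters that open a new branch:
  "CATGCAATT" → 9 new (C, A, T, G, C, A, A, T, T)
  "TT" → 2 new (T, T)
  "CAGGGA" → prefix "CA" already present; 4 new (G, G, G, A)
  "CAACCGTGTCA" → prefix "CA" already present; 9 new (A, C, C, G, T, G, T, C, A)
  "CAAC" → prefix "CAAC" already present; 0 new (none)
  "CACTA" → prefix "CA" already present; 3 new (C, T, A)
  "CAAGGTT" → prefix "CAA" already present; 4 new (G, G, T, T)
  "CAGGTT" → prefix "CAGG" already present; 2 new (T, T)
  "CAGGC" → prefix "CAGG" already present; 1 new (C)
  "ATATGAAC" → 8 new (A, T, A, T, G, A, A, C)
  "CAAGGTAGT" → prefix "CAAGGT" already present; 3 new (A, G, T)
Total nodes = 9 + 2 + 4 + 9 + 0 + 3 + 4 + 2 + 1 + 8 + 3 = 45

45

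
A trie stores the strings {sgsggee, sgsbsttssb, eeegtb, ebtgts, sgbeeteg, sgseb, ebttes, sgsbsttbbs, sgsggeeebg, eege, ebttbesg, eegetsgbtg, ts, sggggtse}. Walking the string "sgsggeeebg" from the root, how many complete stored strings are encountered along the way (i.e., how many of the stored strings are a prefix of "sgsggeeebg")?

Walk "sgsggeeebg" from the root; an end-of-word marker is hit whenever a stored word is a prefix of "sgsggeeebg".
Prefixes of the query that are stored words: "sgsggee", "sgsggeeebg"
Count: 2

2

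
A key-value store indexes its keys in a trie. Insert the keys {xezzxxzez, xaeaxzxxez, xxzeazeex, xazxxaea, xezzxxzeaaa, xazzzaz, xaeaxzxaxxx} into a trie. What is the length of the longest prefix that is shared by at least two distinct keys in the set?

8

Equivalently: take the maximum, over all pairs, of their longest common prefix length.
"xezzxxzeaaa" and "xezzxxzez" agree on "xezzxxze" (8 characters) before diverging; nothing deeper is shared.
Longest shared-prefix length: 8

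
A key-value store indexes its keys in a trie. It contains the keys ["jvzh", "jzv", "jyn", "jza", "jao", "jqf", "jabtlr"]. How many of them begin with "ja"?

2

Walk to "ja"; the words in its subtree are exactly those with that prefix.
Matches: "jabtlr", "jao"
Count: 2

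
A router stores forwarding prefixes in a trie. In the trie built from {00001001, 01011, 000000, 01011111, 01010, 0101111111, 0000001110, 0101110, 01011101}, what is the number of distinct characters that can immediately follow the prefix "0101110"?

1

Follow the path "0101110" to its node, then look at its outgoing edges.
Distinct next characters after "0101110": 1.
That node has 1 child edge.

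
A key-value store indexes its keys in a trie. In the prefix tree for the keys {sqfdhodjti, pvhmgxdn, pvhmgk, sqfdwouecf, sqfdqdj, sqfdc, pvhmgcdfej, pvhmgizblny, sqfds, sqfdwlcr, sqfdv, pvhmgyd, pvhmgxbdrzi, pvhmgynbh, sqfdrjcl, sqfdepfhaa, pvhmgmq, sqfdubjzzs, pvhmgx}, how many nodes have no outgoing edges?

18

A leaf is a node with no children — equivalently, the end of a word that is not a proper prefix of any other stored word.
Those words: "pvhmgcdfej", "pvhmgizblny", "pvhmgk", "pvhmgmq", "pvhmgxbdrzi", "pvhmgxdn", "pvhmgyd", "pvhmgynbh", "sqfdc", "sqfdepfhaa", "sqfdhodjti", "sqfdqdj", "sqfdrjcl", "sqfds", "sqfdubjzzs", "sqfdv", "sqfdwlcr", "sqfdwouecf"
Leaf count: 18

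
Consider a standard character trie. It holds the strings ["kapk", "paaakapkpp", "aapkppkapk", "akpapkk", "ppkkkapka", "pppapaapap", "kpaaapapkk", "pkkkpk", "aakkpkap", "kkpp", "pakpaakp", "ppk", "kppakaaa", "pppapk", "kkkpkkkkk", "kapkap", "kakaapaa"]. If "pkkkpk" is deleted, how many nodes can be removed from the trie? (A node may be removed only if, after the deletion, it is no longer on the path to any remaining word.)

5

Walk "pkkkpk" from the leaf back toward the root, removing each node that no remaining word uses.
The suffix "kkkpk" (5 nodes) is used only by "pkkkpk"; the node for "p" still has the child "a", so pruning stops there.
Nodes removed: 5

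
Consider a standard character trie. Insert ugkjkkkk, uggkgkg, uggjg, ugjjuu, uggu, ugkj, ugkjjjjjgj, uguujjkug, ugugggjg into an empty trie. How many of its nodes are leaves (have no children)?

A leaf is a node with no children — equivalently, the end of a word that is not a proper prefix of any other stored word.
Those words: "uggjg", "uggkgkg", "uggu", "ugjjuu", "ugkjjjjjgj", "ugkjkkkk", "ugugggjg", "uguujjkug"
Leaf count: 8

8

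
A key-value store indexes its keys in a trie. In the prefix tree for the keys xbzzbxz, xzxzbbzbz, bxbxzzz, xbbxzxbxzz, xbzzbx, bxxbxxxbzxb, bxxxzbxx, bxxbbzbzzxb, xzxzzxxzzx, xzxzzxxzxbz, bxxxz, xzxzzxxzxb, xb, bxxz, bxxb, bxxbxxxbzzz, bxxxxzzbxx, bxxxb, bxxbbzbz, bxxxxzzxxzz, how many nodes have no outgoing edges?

A leaf is a node with no children — equivalently, the end of a word that is not a proper prefix of any other stored word.
Those words: "bxbxzzz", "bxxbbzbzzxb", "bxxbxxxbzxb", "bxxbxxxbzzz", "bxxxb", "bxxxxzzbxx", "bxxxxzzxxzz", "bxxxzbxx", "bxxz", "xbbxzxbxzz", "xbzzbxz", "xzxzbbzbz", "xzxzzxxzxbz", "xzxzzxxzzx"
Leaf count: 14

14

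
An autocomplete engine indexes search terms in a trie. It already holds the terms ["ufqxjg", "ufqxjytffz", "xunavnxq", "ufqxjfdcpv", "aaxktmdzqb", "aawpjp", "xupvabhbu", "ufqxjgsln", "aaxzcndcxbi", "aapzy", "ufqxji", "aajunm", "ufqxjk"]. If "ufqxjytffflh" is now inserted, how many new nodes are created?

3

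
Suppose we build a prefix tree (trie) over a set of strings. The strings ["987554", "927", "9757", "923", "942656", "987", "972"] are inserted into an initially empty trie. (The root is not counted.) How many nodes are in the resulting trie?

Count nodes per top-level branch (shared prefixes stored once):
  '9'-branch (923, 927, 942656, 972, 9757, 987, 987554): 18 nodes
Sum: 18

18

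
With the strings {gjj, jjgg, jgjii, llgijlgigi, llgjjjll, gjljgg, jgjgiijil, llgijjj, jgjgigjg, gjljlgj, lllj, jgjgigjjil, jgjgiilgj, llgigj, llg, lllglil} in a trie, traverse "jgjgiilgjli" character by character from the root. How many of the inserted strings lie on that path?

1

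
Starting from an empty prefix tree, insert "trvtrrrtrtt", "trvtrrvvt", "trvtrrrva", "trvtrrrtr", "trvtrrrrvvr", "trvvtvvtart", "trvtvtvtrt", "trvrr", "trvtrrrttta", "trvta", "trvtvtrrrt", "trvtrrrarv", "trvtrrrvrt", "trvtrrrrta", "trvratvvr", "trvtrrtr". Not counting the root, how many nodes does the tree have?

Trace insertions, counting only characters that open a new branch:
  "trvtrrrtrtt" → 11 new (t, r, v, t, r, r, r, t, r, t, t)
  "trvtrrvvt" → prefix "trvtrr" already present; 3 new (v, v, t)
  "trvtrrrva" → prefix "trvtrrr" already present; 2 new (v, a)
  "trvtrrrtr" → prefix "trvtrrrtr" already present; 0 new (none)
  "trvtrrrrvvr" → prefix "trvtrrr" already present; 4 new (r, v, v, r)
  "trvvtvvtart" → prefix "trv" already present; 8 new (v, t, v, v, t, a, r, t)
  "trvtvtvtrt" → prefix "trvt" already present; 6 new (v, t, v, t, r, t)
  "trvrr" → prefix "trv" already present; 2 new (r, r)
  "trvtrrrttta" → prefix "trvtrrrt" already present; 3 new (t, t, a)
  "trvta" → prefix "trvt" already present; 1 new (a)
  "trvtvtrrrt" → prefix "trvtvt" already present; 4 new (r, r, r, t)
  "trvtrrrarv" → prefix "trvtrrr" already present; 3 new (a, r, v)
  "trvtrrrvrt" → prefix "trvtrrrv" already present; 2 new (r, t)
  "trvtrrrrta" → prefix "trvtrrrr" already present; 2 new (t, a)
  "trvratvvr" → prefix "trvr" already present; 5 new (a, t, v, v, r)
  "trvtrrtr" → prefix "trvtrr" already present; 2 new (t, r)
Total nodes = 11 + 3 + 2 + 0 + 4 + 8 + 6 + 2 + 3 + 1 + 4 + 3 + 2 + 2 + 5 + 2 = 58

58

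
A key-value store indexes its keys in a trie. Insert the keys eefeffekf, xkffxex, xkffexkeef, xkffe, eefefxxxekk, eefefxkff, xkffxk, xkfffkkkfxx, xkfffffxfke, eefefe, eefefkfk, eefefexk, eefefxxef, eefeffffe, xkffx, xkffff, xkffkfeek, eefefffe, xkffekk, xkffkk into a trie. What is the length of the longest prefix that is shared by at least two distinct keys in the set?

Equivalently: take the maximum, over all pairs, of their longest common prefix length.
e.g. "eefefffe" and "eefeffffe" share the prefix "eefefff" of length 7; no pair shares a longer one.
Longest shared-prefix length: 7

7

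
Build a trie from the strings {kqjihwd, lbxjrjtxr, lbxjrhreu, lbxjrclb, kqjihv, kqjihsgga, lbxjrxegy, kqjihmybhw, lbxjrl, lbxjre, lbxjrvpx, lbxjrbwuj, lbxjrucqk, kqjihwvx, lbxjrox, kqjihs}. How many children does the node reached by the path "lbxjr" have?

Follow the path "lbxjr" to its node, then look at its outgoing edges.
Characters that immediately follow "lbxjr" among the stored strings: {b, c, e, h, j, l, o, u, v, x}.
That node has 10 child edges.

10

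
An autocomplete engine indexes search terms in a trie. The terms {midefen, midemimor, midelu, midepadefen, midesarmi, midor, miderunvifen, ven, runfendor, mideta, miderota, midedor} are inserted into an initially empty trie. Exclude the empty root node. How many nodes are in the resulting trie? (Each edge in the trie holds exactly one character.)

56

Count nodes per top-level branch (shared prefixes stored once):
  'm'-branch (midedor, midefen, midelu, midemimor, midepadefen, miderota, miderunvifen, midesarmi, mideta, midor): 44 nodes
  'r'-branch (runfendor): 9 nodes
  'v'-branch (ven): 3 nodes
Sum: 56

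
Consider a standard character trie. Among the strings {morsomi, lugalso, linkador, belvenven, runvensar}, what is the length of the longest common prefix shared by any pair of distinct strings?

1

The deepest shared node is where two words last agree before diverging.
"linkador" and "lugalso" agree on "l" (1 characters) before diverging; nothing deeper is shared.
Longest shared-prefix length: 1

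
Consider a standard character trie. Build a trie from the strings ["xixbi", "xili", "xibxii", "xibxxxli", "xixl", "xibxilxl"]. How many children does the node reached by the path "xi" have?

Follow the path "xi" to its node, then look at its outgoing edges.
Distinct next characters after "xi": b, l, x.
That node has 3 child edges.

3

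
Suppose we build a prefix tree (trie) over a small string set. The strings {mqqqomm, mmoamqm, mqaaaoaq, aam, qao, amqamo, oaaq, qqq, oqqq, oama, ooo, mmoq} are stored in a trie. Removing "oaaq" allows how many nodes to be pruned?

2

Walk "oaaq" from the leaf back toward the root, removing each node that no remaining word uses.
The suffix "aq" (2 nodes) is used only by "oaaq"; the node for "oa" still has the child "m", so pruning stops there.
Nodes removed: 2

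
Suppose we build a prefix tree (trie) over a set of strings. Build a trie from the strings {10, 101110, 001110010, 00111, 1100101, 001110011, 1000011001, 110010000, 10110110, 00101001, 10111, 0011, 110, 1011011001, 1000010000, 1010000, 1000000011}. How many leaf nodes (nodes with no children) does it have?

Leaves are exactly the stored words that no other stored word extends.
Those words: "00101001", "001110010", "001110011", "1000000011", "1000010000", "1000011001", "1010000", "1011011001", "101110", "110010000", "1100101"
Leaf count: 11

11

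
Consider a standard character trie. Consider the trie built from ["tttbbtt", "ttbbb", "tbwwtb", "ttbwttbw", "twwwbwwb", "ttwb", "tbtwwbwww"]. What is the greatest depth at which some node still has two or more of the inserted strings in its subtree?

Equivalently: take the maximum, over all pairs, of their longest common prefix length.
"ttbbb" and "ttbwttbw" agree on "ttb" (3 characters) before diverging; nothing deeper is shared.
Longest shared-prefix length: 3

3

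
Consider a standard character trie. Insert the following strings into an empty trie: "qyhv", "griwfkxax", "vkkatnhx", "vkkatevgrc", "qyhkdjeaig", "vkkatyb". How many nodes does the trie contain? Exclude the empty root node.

35

Trace insertions, counting only characters that open a new branch:
  "qyhv" → 4 new (q, y, h, v)
  "griwfkxax" → 9 new (g, r, i, w, f, k, x, a, x)
  "vkkatnhx" → 8 new (v, k, k, a, t, n, h, x)
  "vkkatevgrc" → prefix "vkkat" already present; 5 new (e, v, g, r, c)
  "qyhkdjeaig" → prefix "qyh" already present; 7 new (k, d, j, e, a, i, g)
  "vkkatyb" → prefix "vkkat" already present; 2 new (y, b)
Total nodes = 4 + 9 + 8 + 5 + 7 + 2 = 35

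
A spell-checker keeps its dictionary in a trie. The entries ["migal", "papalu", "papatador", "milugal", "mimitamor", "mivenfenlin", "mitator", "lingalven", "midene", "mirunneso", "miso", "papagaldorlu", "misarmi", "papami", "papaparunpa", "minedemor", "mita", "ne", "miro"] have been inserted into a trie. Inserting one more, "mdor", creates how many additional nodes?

"m" is already a path in the trie; the remaining "dor" must be added.
So 4 − 1 = 3 new nodes.

3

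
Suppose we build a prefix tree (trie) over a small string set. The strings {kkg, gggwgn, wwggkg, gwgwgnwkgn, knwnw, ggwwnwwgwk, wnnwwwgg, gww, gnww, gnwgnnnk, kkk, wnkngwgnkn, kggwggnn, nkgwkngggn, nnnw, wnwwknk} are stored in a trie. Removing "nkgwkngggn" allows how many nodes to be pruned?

After clearing the end-marker at "nkgwkngggn", prune upward until reaching a node still needed by another word.
The suffix "kgwkngggn" (9 nodes) is used only by "nkgwkngggn"; the node for "n" still has the child "n", so pruning stops there.
Nodes removed: 9

9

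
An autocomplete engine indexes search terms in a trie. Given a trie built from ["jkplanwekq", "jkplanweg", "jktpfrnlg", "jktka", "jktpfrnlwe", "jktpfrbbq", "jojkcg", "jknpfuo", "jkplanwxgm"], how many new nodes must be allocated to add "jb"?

1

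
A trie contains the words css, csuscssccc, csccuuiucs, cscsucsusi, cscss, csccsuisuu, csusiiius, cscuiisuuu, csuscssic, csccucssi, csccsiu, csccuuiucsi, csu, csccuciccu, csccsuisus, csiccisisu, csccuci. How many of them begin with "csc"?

Filter for entries beginning with "csc":
Matches: "csccsiu", "csccsuisus", "csccsuisuu", "csccuci", "csccuciccu", "csccucssi", "csccuuiucs", "csccuuiucsi", "cscss", "cscsucsusi", "cscuiisuuu"
Count: 11

11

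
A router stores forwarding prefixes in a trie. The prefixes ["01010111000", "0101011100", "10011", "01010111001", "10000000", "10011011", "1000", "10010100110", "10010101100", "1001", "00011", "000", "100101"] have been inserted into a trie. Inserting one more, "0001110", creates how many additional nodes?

"00011" is already a path in the trie; the remaining "10" must be added.
So 7 − 5 = 2 new nodes.

2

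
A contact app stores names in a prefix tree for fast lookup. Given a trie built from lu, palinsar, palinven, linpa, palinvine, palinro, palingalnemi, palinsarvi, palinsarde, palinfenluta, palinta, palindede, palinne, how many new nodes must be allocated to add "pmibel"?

5

Walking "pmibel" from the root, the first 1 characters ("p") follow existing edges; "m" is the first miss.
New nodes needed: |"pmibel"| − 1 = 6 − 1 = 5.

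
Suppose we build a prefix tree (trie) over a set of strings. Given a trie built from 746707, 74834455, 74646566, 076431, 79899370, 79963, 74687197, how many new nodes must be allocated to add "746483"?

2

Walking "746483" from the root, the first 4 characters ("7464") follow existing edges; "8" is the first miss.
New nodes needed: |"746483"| − 4 = 6 − 4 = 2.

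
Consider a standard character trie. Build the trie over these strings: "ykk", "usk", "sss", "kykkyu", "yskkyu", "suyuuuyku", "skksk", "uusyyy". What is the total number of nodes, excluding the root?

37

Trace insertions, counting only characters that open a new branch:
  "ykk" → 3 new (y, k, k)
  "usk" → 3 new (u, s, k)
  "sss" → 3 new (s, s, s)
  "kykkyu" → 6 new (k, y, k, k, y, u)
  "yskkyu" → prefix "y" already present; 5 new (s, k, k, y, u)
  "suyuuuyku" → prefix "s" already present; 8 new (u, y, u, u, u, y, k, u)
  "skksk" → prefix "s" already present; 4 new (k, k, s, k)
  "uusyyy" → prefix "u" already present; 5 new (u, s, y, y, y)
Total nodes = 3 + 3 + 3 + 6 + 5 + 8 + 4 + 5 = 37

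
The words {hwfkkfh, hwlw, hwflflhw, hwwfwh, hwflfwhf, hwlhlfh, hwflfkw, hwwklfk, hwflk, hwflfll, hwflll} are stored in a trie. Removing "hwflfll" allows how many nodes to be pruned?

1

Walk "hwflfll" from the leaf back toward the root, removing each node that no remaining word uses.
The suffix "l" (1 node) is used only by "hwflfll"; the node for "hwflfl" still has the child "h", so pruning stops there.
Nodes removed: 1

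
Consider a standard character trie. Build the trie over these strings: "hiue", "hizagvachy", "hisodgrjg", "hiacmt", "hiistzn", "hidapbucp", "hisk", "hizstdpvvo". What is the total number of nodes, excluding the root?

43

Trace insertions, counting only characters that open a new branch:
  "hiue" → 4 new (h, i, u, e)
  "hizagvachy" → prefix "hi" already present; 8 new (z, a, g, v, a, c, h, y)
  "hisodgrjg" → prefix "hi" already present; 7 new (s, o, d, g, r, j, g)
  "hiacmt" → prefix "hi" already present; 4 new (a, c, m, t)
  "hiistzn" → prefix "hi" already present; 5 new (i, s, t, z, n)
  "hidapbucp" → prefix "hi" already present; 7 new (d, a, p, b, u, c, p)
  "hisk" → prefix "his" already present; 1 new (k)
  "hizstdpvvo" → prefix "hiz" already present; 7 new (s, t, d, p, v, v, o)
Total nodes = 4 + 8 + 7 + 4 + 5 + 7 + 1 + 7 = 43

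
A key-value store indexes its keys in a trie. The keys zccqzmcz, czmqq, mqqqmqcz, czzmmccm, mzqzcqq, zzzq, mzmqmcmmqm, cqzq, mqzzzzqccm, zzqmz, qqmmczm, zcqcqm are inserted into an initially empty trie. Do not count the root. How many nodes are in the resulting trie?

Insert word by word; a character creates a node only if that edge doesn't already exist:
  "zccqzmcz" → 8 new (z, c, c, q, z, m, c, z)
  "czmqq" → 5 new (c, z, m, q, q)
  "mqqqmqcz" → 8 new (m, q, q, q, m, q, c, z)
  "czzmmccm" → prefix "cz" already present; 6 new (z, m, m, c, c, m)
  "mzqzcqq" → prefix "m" already present; 6 new (z, q, z, c, q, q)
  "zzzq" → prefix "z" already present; 3 new (z, z, q)
  "mzmqmcmmqm" → prefix "mz" already present; 8 new (m, q, m, c, m, m, q, m)
  "cqzq" → prefix "c" already present; 3 new (q, z, q)
  "mqzzzzqccm" → prefix "mq" already present; 8 new (z, z, z, z, q, c, c, m)
  "zzqmz" → prefix "zz" already present; 3 new (q, m, z)
  "qqmmczm" → 7 new (q, q, m, m, c, z, m)
  "zcqcqm" → prefix "zc" already present; 4 new (q, c, q, m)
Total nodes = 8 + 5 + 8 + 6 + 6 + 3 + 8 + 3 + 8 + 3 + 7 + 4 = 69

69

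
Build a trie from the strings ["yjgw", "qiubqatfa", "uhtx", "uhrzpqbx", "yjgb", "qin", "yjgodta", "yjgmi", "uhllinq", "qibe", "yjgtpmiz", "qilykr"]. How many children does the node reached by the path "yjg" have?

5

Walk "yjg" from the root, arriving at one node.
Characters that immediately follow "yjg" among the stored strings: {b, m, o, t, w}.
That node has 5 child edges.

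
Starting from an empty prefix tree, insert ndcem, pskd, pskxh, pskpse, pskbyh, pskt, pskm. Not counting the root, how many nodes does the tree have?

19

For each word, the new-node count is its length minus the longest prefix already in the trie:
  "ndcem" → 5 new (n, d, c, e, m)
  "pskd" → 4 new (p, s, k, d)
  "pskxh" → prefix "psk" already present; 2 new (x, h)
  "pskpse" → prefix "psk" already present; 3 new (p, s, e)
  "pskbyh" → prefix "psk" already present; 3 new (b, y, h)
  "pskt" → prefix "psk" already present; 1 new (t)
  "pskm" → prefix "psk" already present; 1 new (m)
Total nodes = 5 + 4 + 2 + 3 + 3 + 1 + 1 = 19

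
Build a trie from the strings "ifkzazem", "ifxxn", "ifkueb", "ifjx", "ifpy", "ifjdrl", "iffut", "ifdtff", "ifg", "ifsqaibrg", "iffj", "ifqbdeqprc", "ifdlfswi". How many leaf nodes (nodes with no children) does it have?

13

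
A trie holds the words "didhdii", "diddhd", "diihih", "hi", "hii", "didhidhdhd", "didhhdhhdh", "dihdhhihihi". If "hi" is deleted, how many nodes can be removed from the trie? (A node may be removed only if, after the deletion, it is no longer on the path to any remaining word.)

0

After clearing the end-marker at "hi", prune upward until reaching a node still needed by another word.
Every node on "hi" is still needed (e.g. by "hii"), so nothing is freed.
Nodes removed: 0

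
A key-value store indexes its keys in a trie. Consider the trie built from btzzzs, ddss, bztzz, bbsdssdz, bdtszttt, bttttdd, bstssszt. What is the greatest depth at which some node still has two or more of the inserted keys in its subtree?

The deepest shared node is where two words last agree before diverging.
"bttttdd" and "btzzzs" agree on "bt" (2 characters) before diverging; nothing deeper is shared.
Longest shared-prefix length: 2

2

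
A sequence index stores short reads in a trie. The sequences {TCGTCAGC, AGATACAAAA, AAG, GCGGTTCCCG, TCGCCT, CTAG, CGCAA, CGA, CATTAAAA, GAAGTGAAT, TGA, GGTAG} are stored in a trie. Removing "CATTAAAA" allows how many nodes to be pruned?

7

After clearing the end-marker at "CATTAAAA", prune upward until reaching a node still needed by another word.
The suffix "ATTAAAA" (7 nodes) is used only by "CATTAAAA"; the node for "C" still has the child "T", so pruning stops there.
Nodes removed: 7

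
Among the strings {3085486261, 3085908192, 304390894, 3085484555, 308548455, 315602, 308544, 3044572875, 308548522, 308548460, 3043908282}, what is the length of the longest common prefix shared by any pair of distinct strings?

9

Equivalently: take the maximum, over all pairs, of their longest common prefix length.
"308548455" and "3085484555" agree on "308548455" (9 characters) before diverging; nothing deeper is shared.
Longest shared-prefix length: 9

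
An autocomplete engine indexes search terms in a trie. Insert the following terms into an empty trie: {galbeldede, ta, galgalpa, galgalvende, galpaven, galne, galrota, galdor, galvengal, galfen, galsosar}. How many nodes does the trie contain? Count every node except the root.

Trace insertions, counting only characters that open a new branch:
  "galbeldede" → 10 new (g, a, l, b, e, l, d, e, d, e)
  "ta" → 2 new (t, a)
  "galgalpa" → prefix "gal" already present; 5 new (g, a, l, p, a)
  "galgalvende" → prefix "galgal" already present; 5 new (v, e, n, d, e)
  "galpaven" → prefix "gal" already present; 5 new (p, a, v, e, n)
  "galne" → prefix "gal" already present; 2 new (n, e)
  "galrota" → prefix "gal" already present; 4 new (r, o, t, a)
  "galdor" → prefix "gal" already present; 3 new (d, o, r)
  "galvengal" → prefix "gal" already present; 6 new (v, e, n, g, a, l)
  "galfen" → prefix "gal" already present; 3 new (f, e, n)
  "galsosar" → prefix "gal" already present; 5 new (s, o, s, a, r)
Total nodes = 10 + 2 + 5 + 5 + 5 + 2 + 4 + 3 + 6 + 3 + 5 = 50

50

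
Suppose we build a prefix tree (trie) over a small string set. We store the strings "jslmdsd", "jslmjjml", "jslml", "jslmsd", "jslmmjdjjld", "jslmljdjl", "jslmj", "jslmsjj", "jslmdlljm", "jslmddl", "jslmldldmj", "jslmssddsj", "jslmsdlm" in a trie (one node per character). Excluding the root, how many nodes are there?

45

Insert word by word; a character creates a node only if that edge doesn't already exist:
  "jslmdsd" → 7 new (j, s, l, m, d, s, d)
  "jslmjjml" → prefix "jslm" already present; 4 new (j, j, m, l)
  "jslml" → prefix "jslm" already present; 1 new (l)
  "jslmsd" → prefix "jslm" already present; 2 new (s, d)
  "jslmmjdjjld" → prefix "jslm" already present; 7 new (m, j, d, j, j, l, d)
  "jslmljdjl" → prefix "jslml" already present; 4 new (j, d, j, l)
  "jslmj" → prefix "jslmj" already present; 0 new (none)
  "jslmsjj" → prefix "jslms" already present; 2 new (j, j)
  "jslmdlljm" → prefix "jslmd" already present; 4 new (l, l, j, m)
  "jslmddl" → prefix "jslmd" already present; 2 new (d, l)
  "jslmldldmj" → prefix "jslml" already present; 5 new (d, l, d, m, j)
  "jslmssddsj" → prefix "jslms" already present; 5 new (s, d, d, s, j)
  "jslmsdlm" → prefix "jslmsd" already present; 2 new (l, m)
Total nodes = 7 + 4 + 1 + 2 + 7 + 4 + 0 + 2 + 4 + 2 + 5 + 5 + 2 = 45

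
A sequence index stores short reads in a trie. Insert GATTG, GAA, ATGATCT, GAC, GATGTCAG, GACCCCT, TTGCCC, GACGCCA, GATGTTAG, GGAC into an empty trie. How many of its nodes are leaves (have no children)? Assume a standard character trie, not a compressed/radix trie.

9

A leaf is a node with no children — equivalently, the end of a word that is not a proper prefix of any other stored word.
Those words: "ATGATCT", "GAA", "GACCCCT", "GACGCCA", "GATGTCAG", "GATGTTAG", "GATTG", "GGAC", "TTGCCC"
Leaf count: 9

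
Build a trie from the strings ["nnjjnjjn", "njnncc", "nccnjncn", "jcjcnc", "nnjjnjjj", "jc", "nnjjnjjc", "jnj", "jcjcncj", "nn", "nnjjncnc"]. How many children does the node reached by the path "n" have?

Follow the path "n" to its node, then look at its outgoing edges.
Distinct next characters after "n": c, j, n.
That node has 3 child edges.

3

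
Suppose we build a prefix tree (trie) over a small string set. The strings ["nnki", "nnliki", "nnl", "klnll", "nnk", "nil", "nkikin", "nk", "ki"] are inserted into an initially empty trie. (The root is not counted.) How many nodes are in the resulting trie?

21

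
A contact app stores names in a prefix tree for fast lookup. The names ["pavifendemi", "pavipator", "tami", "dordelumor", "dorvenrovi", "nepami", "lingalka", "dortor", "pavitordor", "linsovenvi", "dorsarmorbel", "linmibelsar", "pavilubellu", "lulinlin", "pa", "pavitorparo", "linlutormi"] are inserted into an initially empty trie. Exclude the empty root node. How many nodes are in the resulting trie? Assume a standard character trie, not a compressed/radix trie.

109

For each word, the new-node count is its length minus the longest prefix already in the trie:
  "pavifendemi" → 11 new (p, a, v, i, f, e, n, d, e, m, i)
  "pavipator" → prefix "pavi" already present; 5 new (p, a, t, o, r)
  "tami" → 4 new (t, a, m, i)
  "dordelumor" → 10 new (d, o, r, d, e, l, u, m, o, r)
  "dorvenrovi" → prefix "dor" already present; 7 new (v, e, n, r, o, v, i)
  "nepami" → 6 new (n, e, p, a, m, i)
  "lingalka" → 8 new (l, i, n, g, a, l, k, a)
  "dortor" → prefix "dor" already present; 3 new (t, o, r)
  "pavitordor" → prefix "pavi" already present; 6 new (t, o, r, d, o, r)
  "linsovenvi" → prefix "lin" already present; 7 new (s, o, v, e, n, v, i)
  "dorsarmorbel" → prefix "dor" already present; 9 new (s, a, r, m, o, r, b, e, l)
  "linmibelsar" → prefix "lin" already present; 8 new (m, i, b, e, l, s, a, r)
  "pavilubellu" → prefix "pavi" already present; 7 new (l, u, b, e, l, l, u)
  "lulinlin" → prefix "l" already present; 7 new (u, l, i, n, l, i, n)
  "pa" → prefix "pa" already present; 0 new (none)
  "pavitorparo" → prefix "pavitor" already present; 4 new (p, a, r, o)
  "linlutormi" → prefix "lin" already present; 7 new (l, u, t, o, r, m, i)
Total nodes = 11 + 5 + 4 + 10 + 7 + 6 + 8 + 3 + 6 + 7 + 9 + 8 + 7 + 7 + 0 + 4 + 7 = 109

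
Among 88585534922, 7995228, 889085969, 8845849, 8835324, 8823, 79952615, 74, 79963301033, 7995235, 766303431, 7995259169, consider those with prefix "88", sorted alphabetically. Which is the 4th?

Filter for "88…" and sort: "8823", "8835324", "8845849", "88585534922", "889085969"
Position 4: 88585534922

88585534922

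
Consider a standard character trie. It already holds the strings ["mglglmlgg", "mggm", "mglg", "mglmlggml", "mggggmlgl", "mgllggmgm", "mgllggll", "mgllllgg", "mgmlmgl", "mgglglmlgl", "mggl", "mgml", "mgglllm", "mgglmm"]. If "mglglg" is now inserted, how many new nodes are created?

1

Walking "mglglg" from the root, the first 5 characters ("mglgl") follow existing edges; "g" is the first miss.
New nodes needed: |"mglglg"| − 5 = 6 − 5 = 1.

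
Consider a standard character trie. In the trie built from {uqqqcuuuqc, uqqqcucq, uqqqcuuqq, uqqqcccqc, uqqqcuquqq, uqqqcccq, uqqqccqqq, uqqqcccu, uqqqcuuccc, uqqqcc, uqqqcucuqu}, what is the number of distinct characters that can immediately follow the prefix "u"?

Walk "u" from the root, arriving at one node.
Characters that immediately follow "u" among the stored strings: {q}.
That node has 1 child edge.

1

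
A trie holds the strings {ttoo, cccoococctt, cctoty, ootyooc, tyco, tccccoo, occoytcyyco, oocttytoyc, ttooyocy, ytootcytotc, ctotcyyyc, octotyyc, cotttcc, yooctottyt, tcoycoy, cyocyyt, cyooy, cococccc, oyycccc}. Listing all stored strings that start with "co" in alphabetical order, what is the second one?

Words with prefix "co", in lexicographic order: "cococccc", "cotttcc"
The 2nd is cotttcc.

cotttcc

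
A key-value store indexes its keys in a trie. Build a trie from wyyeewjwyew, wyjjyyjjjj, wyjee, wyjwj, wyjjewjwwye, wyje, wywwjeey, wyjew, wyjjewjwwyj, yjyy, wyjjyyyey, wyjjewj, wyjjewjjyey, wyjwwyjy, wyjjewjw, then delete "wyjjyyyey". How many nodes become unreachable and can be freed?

3

A node on "wyjjyyyey"'s path can go only if nothing else ends at it or branches off below it.
The suffix "yey" (3 nodes) is used only by "wyjjyyyey"; the node for "wyjjyy" still has the child "j", so pruning stops there.
Nodes removed: 3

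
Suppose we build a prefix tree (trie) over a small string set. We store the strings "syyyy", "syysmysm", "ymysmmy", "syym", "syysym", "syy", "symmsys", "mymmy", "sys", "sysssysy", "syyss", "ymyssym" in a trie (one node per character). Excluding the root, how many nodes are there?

Count nodes per top-level branch (shared prefixes stored once):
  'm'-branch (mymmy): 5 nodes
  's'-branch (symmsys, sys, sysssysy, syy, syym, syysmysm, syyss, syysym, syyyy): 25 nodes
  'y'-branch (ymysmmy, ymyssym): 10 nodes
Sum: 40

40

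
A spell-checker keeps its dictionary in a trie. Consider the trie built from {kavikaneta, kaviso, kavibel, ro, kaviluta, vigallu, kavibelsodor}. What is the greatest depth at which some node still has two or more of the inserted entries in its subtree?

7

Look for the deepest trie node that still has at least two words in its subtree.
"kavibel" and "kavibelsodor" agree on "kavibel" (7 characters) before diverging; nothing deeper is shared.
Longest shared-prefix length: 7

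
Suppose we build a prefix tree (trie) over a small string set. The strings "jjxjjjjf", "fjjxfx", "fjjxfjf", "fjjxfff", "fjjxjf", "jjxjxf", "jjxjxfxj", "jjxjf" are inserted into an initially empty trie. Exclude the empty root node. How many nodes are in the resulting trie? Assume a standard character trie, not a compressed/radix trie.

Insert word by word; a character creates a node only if that edge doesn't already exist:
  "jjxjjjjf" → 8 new (j, j, x, j, j, j, j, f)
  "fjjxfx" → 6 new (f, j, j, x, f, x)
  "fjjxfjf" → prefix "fjjxf" already present; 2 new (j, f)
  "fjjxfff" → prefix "fjjxf" already present; 2 new (f, f)
  "fjjxjf" → prefix "fjjx" already present; 2 new (j, f)
  "jjxjxf" → prefix "jjxj" already present; 2 new (x, f)
  "jjxjxfxj" → prefix "jjxjxf" already present; 2 new (x, j)
  "jjxjf" → prefix "jjxj" already present; 1 new (f)
Total nodes = 8 + 6 + 2 + 2 + 2 + 2 + 2 + 1 = 25

25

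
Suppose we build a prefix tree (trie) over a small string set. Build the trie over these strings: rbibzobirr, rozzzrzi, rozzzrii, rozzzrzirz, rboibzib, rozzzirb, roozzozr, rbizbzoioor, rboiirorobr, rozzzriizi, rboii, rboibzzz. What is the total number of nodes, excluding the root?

55

For each word, the new-node count is its length minus the longest prefix already in the trie:
  "rbibzobirr" → 10 new (r, b, i, b, z, o, b, i, r, r)
  "rozzzrzi" → prefix "r" already present; 7 new (o, z, z, z, r, z, i)
  "rozzzrii" → prefix "rozzzr" already present; 2 new (i, i)
  "rozzzrzirz" → prefix "rozzzrzi" already present; 2 new (r, z)
  "rboibzib" → prefix "rb" already present; 6 new (o, i, b, z, i, b)
  "rozzzirb" → prefix "rozzz" already present; 3 new (i, r, b)
  "roozzozr" → prefix "ro" already present; 6 new (o, z, z, o, z, r)
  "rbizbzoioor" → prefix "rbi" already present; 8 new (z, b, z, o, i, o, o, r)
  "rboiirorobr" → prefix "rboi" already present; 7 new (i, r, o, r, o, b, r)
  "rozzzriizi" → prefix "rozzzrii" already present; 2 new (z, i)
  "rboii" → prefix "rboii" already present; 0 new (none)
  "rboibzzz" → prefix "rboibz" already present; 2 new (z, z)
Total nodes = 10 + 7 + 2 + 2 + 6 + 3 + 6 + 8 + 7 + 2 + 0 + 2 = 55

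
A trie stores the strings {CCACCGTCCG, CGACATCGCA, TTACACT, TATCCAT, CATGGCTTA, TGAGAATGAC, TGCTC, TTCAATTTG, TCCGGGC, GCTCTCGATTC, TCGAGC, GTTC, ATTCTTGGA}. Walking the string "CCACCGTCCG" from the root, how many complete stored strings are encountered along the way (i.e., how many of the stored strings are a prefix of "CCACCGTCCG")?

Traverse "CCACCGTCCG" character by character; count nodes along the way that are marked as word ends.
Prefixes of the query that are stored words: "CCACCGTCCG"
Count: 1

1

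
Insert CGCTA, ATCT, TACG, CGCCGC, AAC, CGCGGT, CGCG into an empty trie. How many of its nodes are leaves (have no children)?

6

Leaves are exactly the stored words that no other stored word extends.
Those words: "AAC", "ATCT", "CGCCGC", "CGCGGT", "CGCTA", "TACG"
Leaf count: 6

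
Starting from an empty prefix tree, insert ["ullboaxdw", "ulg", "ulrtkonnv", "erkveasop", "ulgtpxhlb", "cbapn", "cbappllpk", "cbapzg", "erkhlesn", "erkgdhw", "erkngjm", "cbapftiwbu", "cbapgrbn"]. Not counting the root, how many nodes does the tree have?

67

Count nodes per top-level branch (shared prefixes stored once):
  'c'-branch (cbapftiwbu, cbapgrbn, cbapn, cbappllpk, cbapzg): 22 nodes
  'e'-branch (erkgdhw, erkhlesn, erkngjm, erkveasop): 22 nodes
  'u'-branch (ulg, ulgtpxhlb, ullboaxdw, ulrtkonnv): 23 nodes
Sum: 67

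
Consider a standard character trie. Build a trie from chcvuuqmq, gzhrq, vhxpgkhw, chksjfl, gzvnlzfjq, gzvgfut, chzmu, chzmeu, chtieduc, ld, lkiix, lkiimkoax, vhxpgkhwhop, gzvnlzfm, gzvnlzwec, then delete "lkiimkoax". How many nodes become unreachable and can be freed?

5

Walk "lkiimkoax" from the leaf back toward the root, removing each node that no remaining word uses.
The suffix "mkoax" (5 nodes) is used only by "lkiimkoax"; the node for "lkii" still has the child "x", so pruning stops there.
Nodes removed: 5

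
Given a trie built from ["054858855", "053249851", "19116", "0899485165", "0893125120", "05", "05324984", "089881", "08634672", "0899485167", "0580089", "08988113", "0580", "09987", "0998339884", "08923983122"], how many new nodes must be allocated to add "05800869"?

Walking "05800869" from the root, the first 6 characters ("058008") follow existing edges; "6" is the first miss.
Each of the 2 remaining characters creates one node.

2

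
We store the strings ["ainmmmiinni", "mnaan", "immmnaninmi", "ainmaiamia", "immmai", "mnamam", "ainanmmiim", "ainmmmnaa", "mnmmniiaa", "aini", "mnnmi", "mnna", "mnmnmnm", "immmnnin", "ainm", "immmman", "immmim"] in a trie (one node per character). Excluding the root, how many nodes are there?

Trace insertions, counting only characters that open a new branch:
  "ainmmmiinni" → 11 new (a, i, n, m, m, m, i, i, n, n, i)
  "mnaan" → 5 new (m, n, a, a, n)
  "immmnaninmi" → 11 new (i, m, m, m, n, a, n, i, n, m, i)
  "ainmaiamia" → prefix "ainm" already present; 6 new (a, i, a, m, i, a)
  "immmai" → prefix "immm" already present; 2 new (a, i)
  "mnamam" → prefix "mna" already present; 3 new (m, a, m)
  "ainanmmiim" → prefix "ain" already present; 7 new (a, n, m, m, i, i, m)
  "ainmmmnaa" → prefix "ainmmm" already present; 3 new (n, a, a)
  "mnmmniiaa" → prefix "mn" already present; 7 new (m, m, n, i, i, a, a)
  "aini" → prefix "ain" already present; 1 new (i)
  "mnnmi" → prefix "mn" already present; 3 new (n, m, i)
  "mnna" → prefix "mnn" already present; 1 new (a)
  "mnmnmnm" → prefix "mnm" already present; 4 new (n, m, n, m)
  "immmnnin" → prefix "immmn" already present; 3 new (n, i, n)
  "ainm" → prefix "ainm" already present; 0 new (none)
  "immmman" → prefix "immm" already present; 3 new (m, a, n)
  "immmim" → prefix "immm" already present; 2 new (i, m)
Total nodes = 11 + 5 + 11 + 6 + 2 + 3 + 7 + 3 + 7 + 1 + 3 + 1 + 4 + 3 + 0 + 3 + 2 = 72

72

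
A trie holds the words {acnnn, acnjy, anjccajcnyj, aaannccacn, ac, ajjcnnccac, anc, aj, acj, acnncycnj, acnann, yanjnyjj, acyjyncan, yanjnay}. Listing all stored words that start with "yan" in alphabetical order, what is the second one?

Words with prefix "yan", in lexicographic order: "yanjnay", "yanjnyjj"
Position 2: yanjnyjj

yanjnyjj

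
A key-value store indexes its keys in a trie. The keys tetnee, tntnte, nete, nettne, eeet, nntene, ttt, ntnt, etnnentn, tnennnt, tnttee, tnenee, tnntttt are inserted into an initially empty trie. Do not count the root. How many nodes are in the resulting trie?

54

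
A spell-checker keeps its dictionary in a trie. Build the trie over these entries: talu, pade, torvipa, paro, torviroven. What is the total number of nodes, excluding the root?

21

Count nodes per top-level branch (shared prefixes stored once):
  'p'-branch (pade, paro): 6 nodes
  't'-branch (talu, torvipa, torviroven): 15 nodes
Sum: 21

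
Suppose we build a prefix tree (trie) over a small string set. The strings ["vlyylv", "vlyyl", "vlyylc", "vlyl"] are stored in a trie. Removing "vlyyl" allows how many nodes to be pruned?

0

A node on "vlyyl"'s path can go only if nothing else ends at it or branches off below it.
Every node on "vlyyl" is still needed (e.g. by "vlyylv"), so nothing is freed.
Nodes removed: 0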